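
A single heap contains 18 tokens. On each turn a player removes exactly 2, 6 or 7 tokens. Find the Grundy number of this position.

0

Compute g(0), g(1), … for moves {2, 6, 7}:
k:     0  1  2  3  4  5  6  7  8  9 10 11 12 13 14 15 16 17 18
g(k):  0  0  1  1  0  0  1  1  2  0  3  1  2  0  0  1  1  0  0
So g(18) = 0.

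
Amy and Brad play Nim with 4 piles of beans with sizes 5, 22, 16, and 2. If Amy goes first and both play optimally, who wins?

Amy wins

Write each in binary and XOR column by column:
  00101  (5)
  10110  (22)
  10000  (16)
  00010  (2)
  -----
  00001  (1)
The nim-sum is 1 ≠ 0, so this is an N-position: the player to move can win; Amy has a winning move.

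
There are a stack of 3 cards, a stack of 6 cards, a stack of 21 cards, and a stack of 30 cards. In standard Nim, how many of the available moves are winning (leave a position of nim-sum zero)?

Write each in binary and XOR column by column:
  00011  (3)
  00110  (6)
  10101  (21)
  11110  (30)
  -----
  01110  (14)
The overall nim-sum is X = 14. A stack of size p has a winning move iff p XOR X < p (reduce it to p XOR X).
  3: 3 XOR 14 = 13 ≥ 3 — no move.
  6: 6 XOR 14 = 8 ≥ 6 — no move.
  21: 21 XOR 14 = 27 ≥ 21 — no move.
  30: 30 XOR 14 = 16 < 30 — winning move (to 16).
That gives 1 winning move.

1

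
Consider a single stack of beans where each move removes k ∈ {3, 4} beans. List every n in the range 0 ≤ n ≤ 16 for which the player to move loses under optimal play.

0, 1, 2, 7, 8, 9, 14, 15, 16

Compute g(0), g(1), … for moves {3, 4}:
k:     0  1  2  3  4  5  6  7  8  9 10 11 12 13 14 15 16
g(k):  0  0  0  1  1  1  2  0  0  0  1  1  1  2  0  0  0
The P-positions (g = 0) in 0..16 are 0, 1, 2, 7, 8, 9, 14, 15, 16.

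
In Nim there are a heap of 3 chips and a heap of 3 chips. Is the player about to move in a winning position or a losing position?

Write each in binary and XOR column by column:
  11  (3)
  11  (3)
  --
  00  (0)
The nim-sum is 0, so this is a P-position: the player to move is in a losing position under optimal play.

Losing position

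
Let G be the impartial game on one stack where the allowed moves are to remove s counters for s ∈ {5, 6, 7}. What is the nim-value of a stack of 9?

1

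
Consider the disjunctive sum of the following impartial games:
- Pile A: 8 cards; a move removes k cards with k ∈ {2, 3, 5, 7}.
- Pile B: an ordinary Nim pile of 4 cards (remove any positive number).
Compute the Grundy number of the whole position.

0

For pile A, compute g(0), g(1), … with moves {2, 3, 5, 7}:
g(0) = mex{} = 0
g(1) = mex{} = 0
g(2) = mex{0} = 1
g(3) = mex{0} = 1
g(4) = mex{0,1} = 2
g(5) = mex{0,1} = 2
g(6) = mex{0,1,2} = 3
g(7) = mex{0,1,2} = 3
g(8) = mex{0,1,2,3} = 4
So g(8) = 4.
Pile B is a plain Nim pile of size 4, so its Grundy value is 4.
The value of a disjunctive sum is the nim-sum of the parts.
Combined value = 4 XOR 4 = 0.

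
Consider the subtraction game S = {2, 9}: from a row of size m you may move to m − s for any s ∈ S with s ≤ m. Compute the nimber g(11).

Compute g(0), g(1), … for moves {2, 9}:
k:     0  1  2  3  4  5  6  7  8  9 10 11
g(k):  0  0  1  1  0  0  1  1  0  2  1  0
So g(11) = 0.

0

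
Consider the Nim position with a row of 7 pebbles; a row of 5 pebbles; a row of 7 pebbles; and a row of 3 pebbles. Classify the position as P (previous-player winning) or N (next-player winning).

N-position

Nim-sum: 7 ⊕ 5 ⊕ 7 ⊕ 3 = 6.
The nim-sum is 6 ≠ 0, so this is an N-position: the player to move can win.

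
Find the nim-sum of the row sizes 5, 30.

Bitwise XOR of the heap sizes:
  00101  (5)
  11110  (30)
  -----
  11011  (27)

27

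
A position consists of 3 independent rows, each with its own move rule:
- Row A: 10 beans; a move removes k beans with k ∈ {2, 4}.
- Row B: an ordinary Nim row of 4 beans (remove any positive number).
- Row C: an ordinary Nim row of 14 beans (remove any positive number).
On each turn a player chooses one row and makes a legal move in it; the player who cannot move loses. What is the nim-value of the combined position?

8

Build the Grundy sequence for row A with g(k) = mex{g(k−s) : s ∈ {2, 4}, s ≤ k}:
k:     0  1  2  3  4  5  6  7  8  9 10
g(k):  0  0  1  1  2  2  0  0  1  1  2
So g(10) = 2.
Row B is a plain Nim row of size 4, so its Grundy value is 4.
Row C is a plain Nim row of size 14, so its Grundy value is 14.
By the Sprague-Grundy theorem, the Grundy value of a sum of independent games is the XOR of the component values.
Combined value = 2 ⊕ 4 ⊕ 14 = 8.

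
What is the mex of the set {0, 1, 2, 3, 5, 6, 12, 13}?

4

The values 0, 1, 2, 3 are all present; 4 is the first non-negative integer missing from the set.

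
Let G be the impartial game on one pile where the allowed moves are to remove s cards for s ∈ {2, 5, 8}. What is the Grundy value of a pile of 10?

Compute g(0), g(1), … for moves {2, 5, 8}:
k:     0  1  2  3  4  5  6  7  8  9 10
g(k):  0  0  1  1  0  2  1  0  2  1  0
So g(10) = 0.

0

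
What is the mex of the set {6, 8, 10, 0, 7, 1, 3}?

The values 0, 1 are all present; 2 is the first non-negative integer missing from the set.

2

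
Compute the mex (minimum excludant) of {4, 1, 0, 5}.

The values 0, 1 are all present; 2 is the first non-negative integer missing from the set.

2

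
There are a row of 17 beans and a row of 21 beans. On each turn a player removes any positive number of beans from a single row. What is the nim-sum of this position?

Compute the nim-sum pairwise:
17 ^ 21 = 4

4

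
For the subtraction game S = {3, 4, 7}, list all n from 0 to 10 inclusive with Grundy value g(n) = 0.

Build the Grundy sequence with g(k) = mex{g(k−s) : s ∈ {3, 4, 7}, s ≤ k}:
g(0) = mex{} = 0
g(1) = mex{} = 0
g(2) = mex{} = 0
g(3) = mex{0} = 1
g(4) = mex{0} = 1
g(5) = mex{0} = 1
g(6) = mex{0,1} = 2
g(7) = mex{0,1} = 2
g(8) = mex{0,1} = 2
g(9) = mex{0,1,2} = 3
g(10) = mex{1,2} = 0
The P-positions (g = 0) in 0..10 are 0, 1, 2, 10.

0, 1, 2, 10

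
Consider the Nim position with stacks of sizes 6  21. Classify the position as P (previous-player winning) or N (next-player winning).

N-position

Compute the nim-sum pairwise:
6 ^ 21 = 19
The nim-sum is 19 ≠ 0, so this is an N-position: the player to move can win.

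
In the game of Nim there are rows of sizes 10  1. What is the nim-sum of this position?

Nim-sum: 10 ^ 1 = 11.

11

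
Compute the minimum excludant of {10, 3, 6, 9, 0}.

1

0 is in the set but 1 is not, so the mex is 1.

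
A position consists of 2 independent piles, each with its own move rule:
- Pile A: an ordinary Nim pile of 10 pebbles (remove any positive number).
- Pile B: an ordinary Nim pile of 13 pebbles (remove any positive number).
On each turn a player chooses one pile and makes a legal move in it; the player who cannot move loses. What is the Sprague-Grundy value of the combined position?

7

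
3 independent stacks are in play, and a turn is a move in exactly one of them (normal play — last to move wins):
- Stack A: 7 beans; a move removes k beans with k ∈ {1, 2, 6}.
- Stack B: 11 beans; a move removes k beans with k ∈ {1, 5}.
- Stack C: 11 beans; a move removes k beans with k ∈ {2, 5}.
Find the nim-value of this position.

Grundy values for stack A (subtraction set {1, 2, 6}):
k:     0  1  2  3  4  5  6  7
g(k):  0  1  2  0  1  2  3  0
So g(7) = 0.
For stack B, compute g(0), g(1), … with moves {1, 5}:
g(0) = mex{} = 0
g(1) = mex{0} = 1
g(2) = mex{1} = 0
g(3) = mex{0} = 1
g(4) = mex{1} = 0
g(5) = mex{0} = 1
g(6) = mex{1} = 0
g(7) = mex{0} = 1
g(8) = mex{1} = 0
g(9) = mex{0} = 1
g(10) = mex{1} = 0
g(11) = mex{0} = 1
So g(11) = 1.
For stack C, compute g(0), g(1), … with moves {2, 5}:
k:     0  1  2  3  4  5  6  7  8  9 10 11
g(k):  0  0  1  1  0  2  1  0  0  1  1  0
So g(11) = 0.
The value of a disjunctive sum is the nim-sum of the parts.
Combined value = 0 ⊕ 1 ⊕ 0 = 1.

1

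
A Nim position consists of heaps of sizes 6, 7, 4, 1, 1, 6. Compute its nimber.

3

Compute the nim-sum pairwise:
6 XOR 7 = 1
1 XOR 4 = 5
5 XOR 1 = 4
4 XOR 1 = 5
5 XOR 6 = 3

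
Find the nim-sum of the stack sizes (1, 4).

5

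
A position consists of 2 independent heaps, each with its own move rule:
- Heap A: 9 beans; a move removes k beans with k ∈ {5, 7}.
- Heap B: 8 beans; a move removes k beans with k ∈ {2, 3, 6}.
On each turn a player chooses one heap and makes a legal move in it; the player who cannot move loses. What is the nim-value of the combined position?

Grundy values for heap A (subtraction set {5, 7}):
k:     0  1  2  3  4  5  6  7  8  9
g(k):  0  0  0  0  0  1  1  1  1  1
So g(9) = 1.
Build the Grundy sequence for heap B with g(k) = mex{g(k−s) : s ∈ {2, 3, 6}, s ≤ k}:
g(0) = mex{} = 0
g(1) = mex{} = 0
g(2) = mex{0} = 1
g(3) = mex{0} = 1
g(4) = mex{0,1} = 2
g(5) = mex{1} = 0
g(6) = mex{0,1,2} = 3
g(7) = mex{0,2} = 1
g(8) = mex{0,1,3} = 2
So g(8) = 2.
The value of a disjunctive sum is the nim-sum of the parts.
Combined value = 1 XOR 2 = 3.

3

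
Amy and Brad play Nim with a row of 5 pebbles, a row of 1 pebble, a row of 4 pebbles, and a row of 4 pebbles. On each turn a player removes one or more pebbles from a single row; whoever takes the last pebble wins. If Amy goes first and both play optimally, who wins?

Compute the nim-sum pairwise:
5 ^ 1 = 4
4 ^ 4 = 0
0 ^ 4 = 4
The nim-sum is 4 ≠ 0, so this is an N-position: the player to move can win; Amy has a winning move.

Amy wins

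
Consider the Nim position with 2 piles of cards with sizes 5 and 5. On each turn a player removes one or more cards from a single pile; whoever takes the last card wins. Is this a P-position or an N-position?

P-position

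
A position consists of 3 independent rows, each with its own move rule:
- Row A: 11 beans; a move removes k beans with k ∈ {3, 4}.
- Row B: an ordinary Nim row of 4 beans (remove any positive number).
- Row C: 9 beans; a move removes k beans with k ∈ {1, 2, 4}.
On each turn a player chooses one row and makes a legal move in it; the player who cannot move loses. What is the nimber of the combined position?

Build the Grundy sequence for row A with g(k) = mex{g(k−s) : s ∈ {3, 4}, s ≤ k}:
g(0) = mex{} = 0
g(1) = mex{} = 0
g(2) = mex{} = 0
g(3) = mex{0} = 1
g(4) = mex{0} = 1
g(5) = mex{0} = 1
g(6) = mex{0,1} = 2
g(7) = mex{1} = 0
g(8) = mex{1} = 0
g(9) = mex{1,2} = 0
g(10) = mex{0,2} = 1
g(11) = mex{0} = 1
So g(11) = 1.
Row B is a plain Nim row of size 4, so its Grundy value is 4.
For row C, compute g(0), g(1), … with moves {1, 2, 4}:
k:     0  1  2  3  4  5  6  7  8  9
g(k):  0  1  2  0  1  2  0  1  2  0
So g(9) = 0.
By the Sprague-Grundy theorem, the Grundy value of a sum of independent games is the XOR of the component values.
Combined value = 1 ⊕ 4 ⊕ 0 = 5.

5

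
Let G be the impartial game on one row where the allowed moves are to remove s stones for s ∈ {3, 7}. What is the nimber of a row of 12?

0

Build the Grundy sequence with g(k) = mex{g(k−s) : s ∈ {3, 7}, s ≤ k}:
k:     0  1  2  3  4  5  6  7  8  9 10 11 12
g(k):  0  0  0  1  1  1  0  2  2  1  0  0  0
So g(12) = 0.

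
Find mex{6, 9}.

0 is not in the set, so the mex is 0.

0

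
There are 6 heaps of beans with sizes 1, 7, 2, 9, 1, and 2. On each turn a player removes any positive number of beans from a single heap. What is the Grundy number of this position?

14

Compute the nim-sum pairwise:
1 ⊕ 7 = 6
6 ⊕ 2 = 4
4 ⊕ 9 = 13
13 ⊕ 1 = 12
12 ⊕ 2 = 14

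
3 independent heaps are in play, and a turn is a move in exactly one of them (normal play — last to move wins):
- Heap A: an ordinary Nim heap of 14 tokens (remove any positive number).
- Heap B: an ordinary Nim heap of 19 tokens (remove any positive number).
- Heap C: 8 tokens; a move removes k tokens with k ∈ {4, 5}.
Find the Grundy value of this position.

Heap A is a plain Nim heap of size 14, so its Grundy value is 14.
Heap B is a plain Nim heap of size 19, so its Grundy value is 19.
Build the Grundy sequence for heap C with g(k) = mex{g(k−s) : s ∈ {4, 5}, s ≤ k}:
k:     0  1  2  3  4  5  6  7  8
g(k):  0  0  0  0  1  1  1  1  2
So g(8) = 2.
By the Sprague-Grundy theorem, the Grundy value of a sum of independent games is the XOR of the component values.
Combined value = 14 XOR 19 XOR 2 = 31.

31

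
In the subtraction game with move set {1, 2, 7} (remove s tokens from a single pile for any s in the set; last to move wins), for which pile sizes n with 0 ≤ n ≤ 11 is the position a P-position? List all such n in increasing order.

0, 3, 6, 9

Build the Grundy sequence with g(k) = mex{g(k−s) : s ∈ {1, 2, 7}, s ≤ k}:
k:     0  1  2  3  4  5  6  7  8  9 10 11
g(k):  0  1  2  0  1  2  0  1  2  0  1  2
The P-positions (g = 0) in 0..11 are 0, 3, 6, 9.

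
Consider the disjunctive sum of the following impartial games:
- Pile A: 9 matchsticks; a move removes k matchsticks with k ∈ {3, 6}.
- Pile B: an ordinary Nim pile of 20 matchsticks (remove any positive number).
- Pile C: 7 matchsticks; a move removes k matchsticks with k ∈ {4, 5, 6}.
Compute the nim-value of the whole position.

21

Grundy values for pile A (subtraction set {3, 6}):
k:     0  1  2  3  4  5  6  7  8  9
g(k):  0  0  0  1  1  1  2  2  2  0
So g(9) = 0.
Pile B is a plain Nim pile of size 20, so its Grundy value is 20.
Grundy values for pile C (subtraction set {4, 5, 6}):
k:     0  1  2  3  4  5  6  7
g(k):  0  0  0  0  1  1  1  1
So g(7) = 1.
By the Sprague-Grundy theorem, the Grundy value of a sum of independent games is the XOR of the component values.
Combined value = 0 ⊕ 20 ⊕ 1 = 21.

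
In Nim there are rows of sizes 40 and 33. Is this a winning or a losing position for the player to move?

Winning position

Compute the nim-sum pairwise:
40 XOR 33 = 9
The nim-sum is 9 ≠ 0, so this is an N-position: the player to move can win.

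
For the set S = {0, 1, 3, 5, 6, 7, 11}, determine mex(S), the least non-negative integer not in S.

2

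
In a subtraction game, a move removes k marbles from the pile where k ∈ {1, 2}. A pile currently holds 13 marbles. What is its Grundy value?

Build the Grundy sequence with g(k) = mex{g(k−s) : s ∈ {1, 2}, s ≤ k}:
g(0) = mex{} = 0
g(1) = mex{0} = 1
g(2) = mex{0,1} = 2
g(3) = mex{1,2} = 0
g(4) = mex{0,2} = 1
g(5) = mex{0,1} = 2
g(6) = mex{1,2} = 0
g(7) = mex{0,2} = 1
g(8) = mex{0,1} = 2
g(9) = mex{1,2} = 0
g(10) = mex{0,2} = 1
g(11) = mex{0,1} = 2
g(12) = mex{1,2} = 0
g(13) = mex{0,2} = 1
So g(13) = 1.

1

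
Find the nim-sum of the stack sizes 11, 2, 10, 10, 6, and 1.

Compute the nim-sum pairwise:
11 XOR 2 = 9
9 XOR 10 = 3
3 XOR 10 = 9
9 XOR 6 = 15
15 XOR 1 = 14

14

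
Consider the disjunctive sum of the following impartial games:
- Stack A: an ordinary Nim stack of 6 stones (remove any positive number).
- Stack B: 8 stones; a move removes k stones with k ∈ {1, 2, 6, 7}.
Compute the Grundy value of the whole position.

6

Stack A is a plain Nim stack of size 6, so its Grundy value is 6.
For stack B, compute g(0), g(1), … with moves {1, 2, 6, 7}:
g(0) = mex{} = 0
g(1) = mex{0} = 1
g(2) = mex{0,1} = 2
g(3) = mex{1,2} = 0
g(4) = mex{0,2} = 1
g(5) = mex{0,1} = 2
g(6) = mex{0,1,2} = 3
g(7) = mex{0,1,2,3} = 4
g(8) = mex{1,2,3,4} = 0
So g(8) = 0.
The value of a disjunctive sum is the nim-sum of the parts.
Combined value = 6 ⊕ 0 = 6.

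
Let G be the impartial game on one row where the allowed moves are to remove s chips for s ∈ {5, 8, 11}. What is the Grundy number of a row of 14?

2

Build the Grundy sequence with g(k) = mex{g(k−s) : s ∈ {5, 8, 11}, s ≤ k}:
k:     0  1  2  3  4  5  6  7  8  9 10 11 12 13 14
g(k):  0  0  0  0  0  1  1  1  1  1  2  2  2  2  2
So g(14) = 2.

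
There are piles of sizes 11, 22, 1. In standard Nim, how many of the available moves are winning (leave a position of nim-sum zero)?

Compute the nim-sum pairwise:
11 ⊕ 22 = 29
29 ⊕ 1 = 28
The overall nim-sum is X = 28. A pile of size p has a winning move iff p XOR X < p (reduce it to p XOR X).
  11: 11 XOR 28 = 23 ≥ 11 — no move.
  22: 22 XOR 28 = 10 < 22 — winning move (to 10).
  1: 1 XOR 28 = 29 ≥ 1 — no move.
That gives 1 winning move.

1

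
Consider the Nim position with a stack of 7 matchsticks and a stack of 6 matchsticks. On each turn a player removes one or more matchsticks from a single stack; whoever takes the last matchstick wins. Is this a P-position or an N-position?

Nim-sum: 7 XOR 6 = 1.
The nim-sum is 1 ≠ 0, so this is an N-position: the player to move can win.

N-position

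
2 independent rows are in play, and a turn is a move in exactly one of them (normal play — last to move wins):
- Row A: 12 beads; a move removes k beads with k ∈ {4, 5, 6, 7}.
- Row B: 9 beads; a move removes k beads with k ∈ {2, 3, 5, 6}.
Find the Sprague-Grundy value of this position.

0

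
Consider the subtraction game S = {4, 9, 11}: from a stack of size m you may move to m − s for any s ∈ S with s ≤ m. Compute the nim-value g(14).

3

Build the Grundy sequence with g(k) = mex{g(k−s) : s ∈ {4, 9, 11}, s ≤ k}:
g(0) = mex{} = 0
g(1) = mex{} = 0
g(2) = mex{} = 0
g(3) = mex{} = 0
g(4) = mex{0} = 1
g(5) = mex{0} = 1
g(6) = mex{0} = 1
g(7) = mex{0} = 1
g(8) = mex{1} = 0
g(9) = mex{0,1} = 2
g(10) = mex{0,1} = 2
g(11) = mex{0,1} = 2
g(12) = mex{0} = 1
g(13) = mex{0,1,2} = 3
g(14) = mex{0,1,2} = 3
So g(14) = 3.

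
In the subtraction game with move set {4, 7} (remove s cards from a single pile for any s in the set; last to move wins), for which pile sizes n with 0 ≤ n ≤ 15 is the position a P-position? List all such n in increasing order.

0, 1, 2, 3, 11, 12, 13, 14

Build the Grundy sequence with g(k) = mex{g(k−s) : s ∈ {4, 7}, s ≤ k}:
k:     0  1  2  3  4  5  6  7  8  9 10 11 12 13 14 15
g(k):  0  0  0  0  1  1  1  1  2  2  2  0  0  0  0  1
The P-positions (g = 0) in 0..15 are 0, 1, 2, 3, 11, 12, 13, 14.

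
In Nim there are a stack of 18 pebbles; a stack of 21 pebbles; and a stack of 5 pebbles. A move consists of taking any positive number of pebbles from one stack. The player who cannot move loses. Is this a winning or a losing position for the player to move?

Bitwise XOR of the heap sizes:
  10010  (18)
  10101  (21)
  00101  (5)
  -----
  00010  (2)
The nim-sum is 2 ≠ 0, so this is an N-position: the player to move can win.

Winning position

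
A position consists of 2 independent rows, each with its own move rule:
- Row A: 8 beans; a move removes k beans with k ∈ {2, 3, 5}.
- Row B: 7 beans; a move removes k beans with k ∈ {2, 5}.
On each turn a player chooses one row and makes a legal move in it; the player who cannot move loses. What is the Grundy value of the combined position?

0

For row A, compute g(0), g(1), … with moves {2, 3, 5}:
g(0) = mex{} = 0
g(1) = mex{} = 0
g(2) = mex{0} = 1
g(3) = mex{0} = 1
g(4) = mex{0,1} = 2
g(5) = mex{0,1} = 2
g(6) = mex{0,1,2} = 3
g(7) = mex{1,2} = 0
g(8) = mex{1,2,3} = 0
So g(8) = 0.
Build the Grundy sequence for row B with g(k) = mex{g(k−s) : s ∈ {2, 5}, s ≤ k}:
k:     0  1  2  3  4  5  6  7
g(k):  0  0  1  1  0  2  1  0
So g(7) = 0.
By the Sprague-Grundy theorem, the Grundy value of a sum of independent games is the XOR of the component values.
Combined value = 0 ⊕ 0 = 0.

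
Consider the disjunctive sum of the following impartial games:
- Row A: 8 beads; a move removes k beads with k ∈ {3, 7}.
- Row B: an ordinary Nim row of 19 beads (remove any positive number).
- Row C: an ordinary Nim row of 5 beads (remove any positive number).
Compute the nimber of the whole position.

Grundy values for row A (subtraction set {3, 7}):
g(0) = mex{} = 0
g(1) = mex{} = 0
g(2) = mex{} = 0
g(3) = mex{0} = 1
g(4) = mex{0} = 1
g(5) = mex{0} = 1
g(6) = mex{1} = 0
g(7) = mex{0,1} = 2
g(8) = mex{0,1} = 2
So g(8) = 2.
Row B is a plain Nim row of size 19, so its Grundy value is 19.
Row C is a plain Nim row of size 5, so its Grundy value is 5.
By the Sprague-Grundy theorem, the Grundy value of a sum of independent games is the XOR of the component values.
Combined value = 2 ⊕ 19 ⊕ 5 = 20.

20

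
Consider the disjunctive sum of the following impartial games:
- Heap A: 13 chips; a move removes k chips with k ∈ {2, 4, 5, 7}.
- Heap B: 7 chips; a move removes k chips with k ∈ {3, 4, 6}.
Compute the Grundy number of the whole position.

For heap A, compute g(0), g(1), … with moves {2, 4, 5, 7}:
k:     0  1  2  3  4  5  6  7  8  9 10 11 12 13
g(k):  0  0  1  1  2  2  3  3  4  0  0  1  1  2
So g(13) = 2.
Build the Grundy sequence for heap B with g(k) = mex{g(k−s) : s ∈ {3, 4, 6}, s ≤ k}:
k:     0  1  2  3  4  5  6  7
g(k):  0  0  0  1  1  1  2  2
So g(7) = 2.
The value of a disjunctive sum is the nim-sum of the parts.
Combined value = 2 XOR 2 = 0.

0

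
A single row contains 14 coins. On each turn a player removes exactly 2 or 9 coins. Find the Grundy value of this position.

1

Compute g(0), g(1), … for moves {2, 9}:
g(0) = mex{} = 0
g(1) = mex{} = 0
g(2) = mex{0} = 1
g(3) = mex{0} = 1
g(4) = mex{1} = 0
g(5) = mex{1} = 0
g(6) = mex{0} = 1
g(7) = mex{0} = 1
g(8) = mex{1} = 0
g(9) = mex{0,1} = 2
g(10) = mex{0} = 1
g(11) = mex{1,2} = 0
g(12) = mex{1} = 0
g(13) = mex{0} = 1
g(14) = mex{0} = 1
So g(14) = 1.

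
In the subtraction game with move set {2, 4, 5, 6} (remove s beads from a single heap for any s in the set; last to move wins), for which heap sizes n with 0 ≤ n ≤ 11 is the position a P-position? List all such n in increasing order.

0, 1, 8, 9

Grundy values for subtraction set {2, 4, 5, 6}:
k:     0  1  2  3  4  5  6  7  8  9 10 11
g(k):  0  0  1  1  2  2  3  3  0  0  1  1
The P-positions (g = 0) in 0..11 are 0, 1, 8, 9.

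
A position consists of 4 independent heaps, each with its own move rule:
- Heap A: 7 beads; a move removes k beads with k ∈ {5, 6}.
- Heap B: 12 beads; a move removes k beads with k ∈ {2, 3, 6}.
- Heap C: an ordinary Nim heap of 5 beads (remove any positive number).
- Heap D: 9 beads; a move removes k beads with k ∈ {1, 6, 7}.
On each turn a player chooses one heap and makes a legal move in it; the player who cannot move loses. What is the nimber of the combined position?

Build the Grundy sequence for heap A with g(k) = mex{g(k−s) : s ∈ {5, 6}, s ≤ k}:
g(0) = mex{} = 0
g(1) = mex{} = 0
g(2) = mex{} = 0
g(3) = mex{} = 0
g(4) = mex{} = 0
g(5) = mex{0} = 1
g(6) = mex{0} = 1
g(7) = mex{0} = 1
So g(7) = 1.
For heap B, compute g(0), g(1), … with moves {2, 3, 6}:
g(0) = mex{} = 0
g(1) = mex{} = 0
g(2) = mex{0} = 1
g(3) = mex{0} = 1
g(4) = mex{0,1} = 2
g(5) = mex{1} = 0
g(6) = mex{0,1,2} = 3
g(7) = mex{0,2} = 1
g(8) = mex{0,1,3} = 2
g(9) = mex{1,3} = 0
g(10) = mex{1,2} = 0
g(11) = mex{0,2} = 1
g(12) = mex{0,3} = 1
So g(12) = 1.
Heap C is a plain Nim heap of size 5, so its Grundy value is 5.
Grundy values for heap D (subtraction set {1, 6, 7}):
k:     0  1  2  3  4  5  6  7  8  9
g(k):  0  1  0  1  0  1  2  3  2  3
So g(9) = 3.
By the Sprague-Grundy theorem, the Grundy value of a sum of independent games is the XOR of the component values.
Combined value = 1 ⊕ 1 ⊕ 5 ⊕ 3 = 6.

6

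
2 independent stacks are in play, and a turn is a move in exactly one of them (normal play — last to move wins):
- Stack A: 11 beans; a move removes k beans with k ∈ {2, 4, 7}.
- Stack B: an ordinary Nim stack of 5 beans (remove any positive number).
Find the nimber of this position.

Build the Grundy sequence for stack A with g(k) = mex{g(k−s) : s ∈ {2, 4, 7}, s ≤ k}:
g(0) = mex{} = 0
g(1) = mex{} = 0
g(2) = mex{0} = 1
g(3) = mex{0} = 1
g(4) = mex{0,1} = 2
g(5) = mex{0,1} = 2
g(6) = mex{1,2} = 0
g(7) = mex{0,1,2} = 3
g(8) = mex{0,2} = 1
g(9) = mex{1,2,3} = 0
g(10) = mex{0,1} = 2
g(11) = mex{0,2,3} = 1
So g(11) = 1.
Stack B is a plain Nim stack of size 5, so its Grundy value is 5.
By the Sprague-Grundy theorem, the Grundy value of a sum of independent games is the XOR of the component values.
Combined value = 1 XOR 5 = 4.

4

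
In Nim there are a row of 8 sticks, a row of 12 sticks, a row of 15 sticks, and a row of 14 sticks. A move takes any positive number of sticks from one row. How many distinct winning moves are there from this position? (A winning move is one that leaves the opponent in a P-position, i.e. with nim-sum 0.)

Compute the nim-sum pairwise:
8 ⊕ 12 = 4
4 ⊕ 15 = 11
11 ⊕ 14 = 5
The overall nim-sum is X = 5. A row of size p has a winning move iff p XOR X < p (reduce it to p XOR X).
  8: 8 XOR 5 = 13 ≥ 8 — no move.
  12: 12 XOR 5 = 9 < 12 — winning move (to 9).
  15: 15 XOR 5 = 10 < 15 — winning move (to 10).
  14: 14 XOR 5 = 11 < 14 — winning move (to 11).
That gives 3 winning moves.

3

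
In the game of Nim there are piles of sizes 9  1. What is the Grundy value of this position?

8

Nim-sum: 9 ^ 1 = 8.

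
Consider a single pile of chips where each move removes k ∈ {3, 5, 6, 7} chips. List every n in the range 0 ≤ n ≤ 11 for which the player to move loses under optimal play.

Build the Grundy sequence with g(k) = mex{g(k−s) : s ∈ {3, 5, 6, 7}, s ≤ k}:
k:     0  1  2  3  4  5  6  7  8  9 10 11
g(k):  0  0  0  1  1  1  2  2  2  3  0  0
The P-positions (g = 0) in 0..11 are 0, 1, 2, 10, 11.

0, 1, 2, 10, 11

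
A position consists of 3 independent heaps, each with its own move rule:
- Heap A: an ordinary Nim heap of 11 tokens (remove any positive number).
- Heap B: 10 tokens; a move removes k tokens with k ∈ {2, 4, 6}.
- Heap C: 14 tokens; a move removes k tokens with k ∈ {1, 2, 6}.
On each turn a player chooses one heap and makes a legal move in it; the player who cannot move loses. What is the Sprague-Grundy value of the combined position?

10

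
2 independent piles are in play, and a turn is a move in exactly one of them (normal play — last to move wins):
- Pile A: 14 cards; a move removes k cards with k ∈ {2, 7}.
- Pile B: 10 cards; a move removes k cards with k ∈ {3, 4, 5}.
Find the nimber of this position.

Build the Grundy sequence for pile A with g(k) = mex{g(k−s) : s ∈ {2, 7}, s ≤ k}:
g(0) = mex{} = 0
g(1) = mex{} = 0
g(2) = mex{0} = 1
g(3) = mex{0} = 1
g(4) = mex{1} = 0
g(5) = mex{1} = 0
g(6) = mex{0} = 1
g(7) = mex{0} = 1
g(8) = mex{0,1} = 2
g(9) = mex{1} = 0
g(10) = mex{1,2} = 0
g(11) = mex{0} = 1
g(12) = mex{0} = 1
g(13) = mex{1} = 0
g(14) = mex{1} = 0
So g(14) = 0.
Grundy values for pile B (subtraction set {3, 4, 5}):
g(0) = mex{} = 0
g(1) = mex{} = 0
g(2) = mex{} = 0
g(3) = mex{0} = 1
g(4) = mex{0} = 1
g(5) = mex{0} = 1
g(6) = mex{0,1} = 2
g(7) = mex{0,1} = 2
g(8) = mex{1} = 0
g(9) = mex{1,2} = 0
g(10) = mex{1,2} = 0
So g(10) = 0.
By the Sprague-Grundy theorem, the Grundy value of a sum of independent games is the XOR of the component values.
Combined value = 0 ⊕ 0 = 0.

0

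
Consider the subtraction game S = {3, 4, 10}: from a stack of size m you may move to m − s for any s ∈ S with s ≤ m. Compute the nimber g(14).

0

Compute g(0), g(1), … for moves {3, 4, 10}:
g(0) = mex{} = 0
g(1) = mex{} = 0
g(2) = mex{} = 0
g(3) = mex{0} = 1
g(4) = mex{0} = 1
g(5) = mex{0} = 1
g(6) = mex{0,1} = 2
g(7) = mex{1} = 0
g(8) = mex{1} = 0
g(9) = mex{1,2} = 0
g(10) = mex{0,2} = 1
g(11) = mex{0} = 1
g(12) = mex{0} = 1
g(13) = mex{0,1} = 2
g(14) = mex{1} = 0
So g(14) = 0.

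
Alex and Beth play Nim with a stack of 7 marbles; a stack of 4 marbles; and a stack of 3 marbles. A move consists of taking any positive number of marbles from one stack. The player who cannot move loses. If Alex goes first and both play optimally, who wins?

Beth wins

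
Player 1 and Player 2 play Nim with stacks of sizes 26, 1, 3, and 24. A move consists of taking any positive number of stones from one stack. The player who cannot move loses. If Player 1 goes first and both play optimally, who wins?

Player 2 wins

Bitwise XOR of the heap sizes:
  11010  (26)
  00001  (1)
  00011  (3)
  11000  (24)
  -----
  00000  (0)
The nim-sum is 0, so this is a P-position: the player to move is in a losing position under optimal play; Player 1 is about to move from it and so loses — Player 2 wins.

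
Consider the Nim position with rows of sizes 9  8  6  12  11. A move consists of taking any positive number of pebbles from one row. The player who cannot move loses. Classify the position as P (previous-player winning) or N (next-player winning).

Compute the nim-sum pairwise:
9 ⊕ 8 = 1
1 ⊕ 6 = 7
7 ⊕ 12 = 11
11 ⊕ 11 = 0
The nim-sum is 0, so this is a P-position: the player to move is in a losing position under optimal play.

P-position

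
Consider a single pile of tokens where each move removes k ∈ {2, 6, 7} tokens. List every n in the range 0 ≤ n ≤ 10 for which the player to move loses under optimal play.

0, 1, 4, 5, 9

Compute g(0), g(1), … for moves {2, 6, 7}:
k:     0  1  2  3  4  5  6  7  8  9 10
g(k):  0  0  1  1  0  0  1  1  2  0  3
The P-positions (g = 0) in 0..10 are 0, 1, 4, 5, 9.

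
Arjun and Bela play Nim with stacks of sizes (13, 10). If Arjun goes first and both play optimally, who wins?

Compute the nim-sum pairwise:
13 ^ 10 = 7
The nim-sum is 7 ≠ 0, so this is an N-position: the player to move can win; Arjun has a winning move.

Arjun wins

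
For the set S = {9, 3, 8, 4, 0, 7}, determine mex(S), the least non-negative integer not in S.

1

0 is in the set but 1 is not, so the mex is 1.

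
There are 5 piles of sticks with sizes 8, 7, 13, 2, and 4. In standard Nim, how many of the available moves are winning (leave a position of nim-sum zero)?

3

Compute the nim-sum pairwise:
8 XOR 7 = 15
15 XOR 13 = 2
2 XOR 2 = 0
0 XOR 4 = 4
The overall nim-sum is X = 4. A pile of size p has a winning move iff p XOR X < p (reduce it to p XOR X).
  8: 8 XOR 4 = 12 ≥ 8 — no move.
  7: 7 XOR 4 = 3 < 7 — winning move (to 3).
  13: 13 XOR 4 = 9 < 13 — winning move (to 9).
  2: 2 XOR 4 = 6 ≥ 2 — no move.
  4: 4 XOR 4 = 0 < 4 — winning move (to 0).
That gives 3 winning moves.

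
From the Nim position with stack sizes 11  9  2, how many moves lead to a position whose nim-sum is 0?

Compute the nim-sum pairwise:
11 ⊕ 9 = 2
2 ⊕ 2 = 0
The nim-sum is already 0, so every move leaves a nonzero nim-sum — there are no winning moves.

0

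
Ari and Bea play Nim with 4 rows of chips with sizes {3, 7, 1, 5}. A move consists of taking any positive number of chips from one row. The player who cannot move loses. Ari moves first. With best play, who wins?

Bea wins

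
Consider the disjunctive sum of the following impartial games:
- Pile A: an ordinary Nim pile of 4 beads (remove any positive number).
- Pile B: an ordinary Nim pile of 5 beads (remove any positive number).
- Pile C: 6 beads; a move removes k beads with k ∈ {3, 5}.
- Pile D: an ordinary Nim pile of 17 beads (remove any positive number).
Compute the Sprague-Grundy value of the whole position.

18

Pile A is a plain Nim pile of size 4, so its Grundy value is 4.
Pile B is a plain Nim pile of size 5, so its Grundy value is 5.
Grundy values for pile C (subtraction set {3, 5}):
g(0) = mex{} = 0
g(1) = mex{} = 0
g(2) = mex{} = 0
g(3) = mex{0} = 1
g(4) = mex{0} = 1
g(5) = mex{0} = 1
g(6) = mex{0,1} = 2
So g(6) = 2.
Pile D is a plain Nim pile of size 17, so its Grundy value is 17.
By the Sprague-Grundy theorem, the Grundy value of a sum of independent games is the XOR of the component values.
Combined value = 4 XOR 5 XOR 2 XOR 17 = 18.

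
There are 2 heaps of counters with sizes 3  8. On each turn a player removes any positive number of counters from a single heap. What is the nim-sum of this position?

In binary:
  0011  (3)
  1000  (8)
  ----
  1011  (11)

11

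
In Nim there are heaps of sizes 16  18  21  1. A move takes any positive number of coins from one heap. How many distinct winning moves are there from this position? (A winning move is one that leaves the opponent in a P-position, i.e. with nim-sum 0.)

3

In binary:
  10000  (16)
  10010  (18)
  10101  (21)
  00001  (1)
  -----
  10110  (22)
The overall nim-sum is X = 22. A heap of size p has a winning move iff p XOR X < p (reduce it to p XOR X).
  16: 16 XOR 22 = 6 < 16 — winning move (to 6).
  18: 18 XOR 22 = 4 < 18 — winning move (to 4).
  21: 21 XOR 22 = 3 < 21 — winning move (to 3).
  1: 1 XOR 22 = 23 ≥ 1 — no move.
That gives 3 winning moves.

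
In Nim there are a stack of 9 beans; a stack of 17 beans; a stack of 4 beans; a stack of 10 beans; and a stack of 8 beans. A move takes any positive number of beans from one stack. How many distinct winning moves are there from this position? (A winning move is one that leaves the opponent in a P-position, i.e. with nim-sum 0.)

1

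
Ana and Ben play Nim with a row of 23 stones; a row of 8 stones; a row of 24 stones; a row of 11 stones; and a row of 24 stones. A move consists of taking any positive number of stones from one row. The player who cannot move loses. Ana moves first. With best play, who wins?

Ana wins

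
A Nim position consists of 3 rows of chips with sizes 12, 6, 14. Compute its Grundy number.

4

Nim-sum: 12 ^ 6 ^ 14 = 4.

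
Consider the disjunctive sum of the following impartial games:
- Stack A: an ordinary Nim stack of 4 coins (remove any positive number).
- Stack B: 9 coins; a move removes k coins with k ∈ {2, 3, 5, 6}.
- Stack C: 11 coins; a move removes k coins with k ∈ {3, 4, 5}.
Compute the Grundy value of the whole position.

Stack A is a plain Nim stack of size 4, so its Grundy value is 4.
Build the Grundy sequence for stack B with g(k) = mex{g(k−s) : s ∈ {2, 3, 5, 6}, s ≤ k}:
k:     0  1  2  3  4  5  6  7  8  9
g(k):  0  0  1  1  2  2  3  3  0  0
So g(9) = 0.
Build the Grundy sequence for stack C with g(k) = mex{g(k−s) : s ∈ {3, 4, 5}, s ≤ k}:
g(0) = mex{} = 0
g(1) = mex{} = 0
g(2) = mex{} = 0
g(3) = mex{0} = 1
g(4) = mex{0} = 1
g(5) = mex{0} = 1
g(6) = mex{0,1} = 2
g(7) = mex{0,1} = 2
g(8) = mex{1} = 0
g(9) = mex{1,2} = 0
g(10) = mex{1,2} = 0
g(11) = mex{0,2} = 1
So g(11) = 1.
The value of a disjunctive sum is the nim-sum of the parts.
Combined value = 4 XOR 0 XOR 1 = 5.

5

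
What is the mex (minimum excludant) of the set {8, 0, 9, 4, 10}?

0 is in the set but 1 is not, so the mex is 1.

1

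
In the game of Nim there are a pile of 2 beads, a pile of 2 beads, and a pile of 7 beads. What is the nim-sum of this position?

Nim-sum: 2 XOR 2 XOR 7 = 7.

7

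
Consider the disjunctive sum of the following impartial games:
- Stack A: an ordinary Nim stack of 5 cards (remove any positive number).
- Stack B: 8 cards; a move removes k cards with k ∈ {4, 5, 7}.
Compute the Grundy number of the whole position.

7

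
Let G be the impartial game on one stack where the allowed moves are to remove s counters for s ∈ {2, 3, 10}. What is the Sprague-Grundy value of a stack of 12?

0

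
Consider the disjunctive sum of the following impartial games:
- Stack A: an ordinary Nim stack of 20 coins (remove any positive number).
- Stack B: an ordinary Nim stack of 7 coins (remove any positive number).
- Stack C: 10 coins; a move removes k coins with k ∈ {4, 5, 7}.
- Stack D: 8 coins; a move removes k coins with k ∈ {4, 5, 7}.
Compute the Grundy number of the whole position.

Stack A is a plain Nim stack of size 20, so its Grundy value is 20.
Stack B is a plain Nim stack of size 7, so its Grundy value is 7.
For stack C, compute g(0), g(1), … with moves {4, 5, 7}:
g(0) = mex{} = 0
g(1) = mex{} = 0
g(2) = mex{} = 0
g(3) = mex{} = 0
g(4) = mex{0} = 1
g(5) = mex{0} = 1
g(6) = mex{0} = 1
g(7) = mex{0} = 1
g(8) = mex{0,1} = 2
g(9) = mex{0,1} = 2
g(10) = mex{0,1} = 2
So g(10) = 2.
Grundy values for stack D (subtraction set {4, 5, 7}):
k:     0  1  2  3  4  5  6  7  8
g(k):  0  0  0  0  1  1  1  1  2
So g(8) = 2.
By the Sprague-Grundy theorem, the Grundy value of a sum of independent games is the XOR of the component values.
Combined value = 20 XOR 7 XOR 2 XOR 2 = 19.

19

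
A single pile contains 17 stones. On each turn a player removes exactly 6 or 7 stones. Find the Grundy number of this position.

0

Compute g(0), g(1), … for moves {6, 7}:
k:     0  1  2  3  4  5  6  7  8  9 10 11 12 13 14 15 16 17
g(k):  0  0  0  0  0  0  1  1  1  1  1  1  2  0  0  0  0  0
So g(17) = 0.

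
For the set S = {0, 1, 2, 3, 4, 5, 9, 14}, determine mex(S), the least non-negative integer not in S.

The values 0, 1, 2, 3, 4, 5 are all present; 6 is the first non-negative integer missing from the set.

6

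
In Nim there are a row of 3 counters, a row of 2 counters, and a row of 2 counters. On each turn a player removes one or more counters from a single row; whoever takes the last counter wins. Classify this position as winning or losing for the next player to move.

Winning position

Nim-sum: 3 ^ 2 ^ 2 = 3.
The nim-sum is 3 ≠ 0, so this is an N-position: the player to move can win.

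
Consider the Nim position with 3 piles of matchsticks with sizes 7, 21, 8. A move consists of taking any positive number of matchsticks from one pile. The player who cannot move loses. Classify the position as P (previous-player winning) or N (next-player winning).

In binary:
  00111  (7)
  10101  (21)
  01000  (8)
  -----
  11010  (26)
The nim-sum is 26 ≠ 0, so this is an N-position: the player to move can win.

N-position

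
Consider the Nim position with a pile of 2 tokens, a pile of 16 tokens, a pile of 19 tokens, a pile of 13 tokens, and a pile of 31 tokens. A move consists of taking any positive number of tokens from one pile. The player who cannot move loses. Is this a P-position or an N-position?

N-position

Nim-sum: 2 ^ 16 ^ 19 ^ 13 ^ 31 = 19.
The nim-sum is 19 ≠ 0, so this is an N-position: the player to move can win.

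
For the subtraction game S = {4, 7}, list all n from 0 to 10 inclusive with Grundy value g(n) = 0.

0, 1, 2, 3

Build the Grundy sequence with g(k) = mex{g(k−s) : s ∈ {4, 7}, s ≤ k}:
g(0) = mex{} = 0
g(1) = mex{} = 0
g(2) = mex{} = 0
g(3) = mex{} = 0
g(4) = mex{0} = 1
g(5) = mex{0} = 1
g(6) = mex{0} = 1
g(7) = mex{0} = 1
g(8) = mex{0,1} = 2
g(9) = mex{0,1} = 2
g(10) = mex{0,1} = 2
The P-positions (g = 0) in 0..10 are 0, 1, 2, 3.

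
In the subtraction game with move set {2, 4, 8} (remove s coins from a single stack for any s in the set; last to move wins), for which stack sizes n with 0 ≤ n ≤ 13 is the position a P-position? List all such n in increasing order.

Grundy values for subtraction set {2, 4, 8}:
k:     0  1  2  3  4  5  6  7  8  9 10 11 12 13
g(k):  0  0  1  1  2  2  0  0  1  1  2  2  0  0
The P-positions (g = 0) in 0..13 are 0, 1, 6, 7, 12, 13.

0, 1, 6, 7, 12, 13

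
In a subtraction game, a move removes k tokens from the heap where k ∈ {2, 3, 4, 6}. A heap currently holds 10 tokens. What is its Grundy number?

1

Grundy values for subtraction set {2, 3, 4, 6}:
g(0) = mex{} = 0
g(1) = mex{} = 0
g(2) = mex{0} = 1
g(3) = mex{0} = 1
g(4) = mex{0,1} = 2
g(5) = mex{0,1} = 2
g(6) = mex{0,1,2} = 3
g(7) = mex{0,1,2} = 3
g(8) = mex{1,2,3} = 0
g(9) = mex{1,2,3} = 0
g(10) = mex{0,2,3} = 1
So g(10) = 1.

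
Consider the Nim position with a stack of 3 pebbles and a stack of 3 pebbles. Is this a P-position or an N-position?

P-position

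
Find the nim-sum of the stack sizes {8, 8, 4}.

4

Compute the nim-sum pairwise:
8 ⊕ 8 = 0
0 ⊕ 4 = 4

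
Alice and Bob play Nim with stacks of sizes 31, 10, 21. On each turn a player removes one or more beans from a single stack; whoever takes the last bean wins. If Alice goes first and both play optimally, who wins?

Bob wins

Nim-sum: 31 ⊕ 10 ⊕ 21 = 0.
The nim-sum is 0, so this is a P-position: the player to move is in a losing position under optimal play; Alice is about to move from it and so loses — Bob wins.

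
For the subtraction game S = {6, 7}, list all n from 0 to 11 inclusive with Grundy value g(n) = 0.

0, 1, 2, 3, 4, 5

Compute g(0), g(1), … for moves {6, 7}:
k:     0  1  2  3  4  5  6  7  8  9 10 11
g(k):  0  0  0  0  0  0  1  1  1  1  1  1
The P-positions (g = 0) in 0..11 are 0, 1, 2, 3, 4, 5.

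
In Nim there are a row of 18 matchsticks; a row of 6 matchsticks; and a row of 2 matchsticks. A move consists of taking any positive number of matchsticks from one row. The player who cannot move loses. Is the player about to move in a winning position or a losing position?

Write each in binary and XOR column by column:
  10010  (18)
  00110  (6)
  00010  (2)
  -----
  10110  (22)
The nim-sum is 22 ≠ 0, so this is an N-position: the player to move can win.

Winning position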